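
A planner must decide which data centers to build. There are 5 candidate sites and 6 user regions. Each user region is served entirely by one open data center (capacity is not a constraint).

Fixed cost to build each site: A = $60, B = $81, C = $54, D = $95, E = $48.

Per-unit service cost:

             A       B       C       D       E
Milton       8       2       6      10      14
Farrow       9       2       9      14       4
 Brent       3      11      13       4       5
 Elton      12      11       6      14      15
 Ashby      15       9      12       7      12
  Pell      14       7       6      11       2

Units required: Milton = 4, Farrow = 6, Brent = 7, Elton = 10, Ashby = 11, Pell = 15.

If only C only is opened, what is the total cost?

Total cost: 505

Each user region is assigned to its cheapest site among the open ones.
{C}: Milton→C 6·4=24, Farrow→C 9·6=54, Brent→C 13·7=91, Elton→C 6·10=60, Ashby→C 12·11=132, Pell→C 6·15=90. Service 451; fixed 54; total 505.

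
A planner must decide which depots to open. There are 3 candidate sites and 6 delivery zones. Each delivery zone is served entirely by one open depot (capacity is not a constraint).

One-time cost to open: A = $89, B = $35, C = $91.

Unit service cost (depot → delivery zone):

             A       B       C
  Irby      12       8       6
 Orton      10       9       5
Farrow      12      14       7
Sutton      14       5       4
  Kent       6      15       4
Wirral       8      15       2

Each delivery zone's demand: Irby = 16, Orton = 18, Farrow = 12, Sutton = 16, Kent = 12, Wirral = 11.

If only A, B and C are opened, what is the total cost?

Total cost: 619

Each delivery zone is assigned to its cheapest site among the open ones.
{A, B, C}: Irby→C 6·16=96, Orton→C 5·18=90, Farrow→C 7·12=84, Sutton→C 4·16=64, Kent→C 4·12=48, Wirral→C 2·11=22. Service 404; fixed 215; total 619.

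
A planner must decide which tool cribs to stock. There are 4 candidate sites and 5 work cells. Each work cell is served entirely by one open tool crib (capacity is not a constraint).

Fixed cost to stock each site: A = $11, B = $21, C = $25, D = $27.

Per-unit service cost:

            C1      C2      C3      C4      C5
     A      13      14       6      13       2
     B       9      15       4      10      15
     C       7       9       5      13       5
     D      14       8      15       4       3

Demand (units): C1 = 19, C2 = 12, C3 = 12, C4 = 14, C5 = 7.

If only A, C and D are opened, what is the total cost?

Total cost: 422

Each work cell is assigned to its cheapest site among the open ones.
{A, C, D}: C1→C 7·19=133, C2→D 8·12=96, C3→C 5·12=60, C4→D 4·14=56, C5→A 2·7=14. Service 359; fixed 63; total 422.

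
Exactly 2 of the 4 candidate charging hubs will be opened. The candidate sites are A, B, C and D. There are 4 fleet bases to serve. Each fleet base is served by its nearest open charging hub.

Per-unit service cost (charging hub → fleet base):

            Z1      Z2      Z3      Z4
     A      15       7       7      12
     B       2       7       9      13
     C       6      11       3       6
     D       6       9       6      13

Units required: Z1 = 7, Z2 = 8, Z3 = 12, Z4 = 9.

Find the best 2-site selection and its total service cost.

Choose B and C; total service cost 160.

With exactly 2 open, each fleet base uses its cheapest among the chosen.
{B, C}: Z1→B 2·7=14, Z2→B 7·8=56, Z3→C 3·12=36, Z4→C 6·9=54. Service cost 160.
{A, C}: service cost 188
{C, D}: service cost 204
Among all 6 size-2 choices, {B, C} is lowest.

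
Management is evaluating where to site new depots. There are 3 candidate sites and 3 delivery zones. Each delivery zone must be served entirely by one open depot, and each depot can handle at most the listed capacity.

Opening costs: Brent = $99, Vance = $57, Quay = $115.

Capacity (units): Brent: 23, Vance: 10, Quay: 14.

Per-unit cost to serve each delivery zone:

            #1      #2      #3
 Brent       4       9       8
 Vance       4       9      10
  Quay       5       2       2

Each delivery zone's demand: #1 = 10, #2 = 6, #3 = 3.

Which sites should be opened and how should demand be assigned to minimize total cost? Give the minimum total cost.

Open {Brent}: #1→Brent 4·10=40, #2→Brent 9·6=54, #3→Brent 8·3=24.
Loads: Brent carries 19/23. Service 118; fixed 99; total 217.
Next best feasible plan costs 230.

Minimum total cost: 217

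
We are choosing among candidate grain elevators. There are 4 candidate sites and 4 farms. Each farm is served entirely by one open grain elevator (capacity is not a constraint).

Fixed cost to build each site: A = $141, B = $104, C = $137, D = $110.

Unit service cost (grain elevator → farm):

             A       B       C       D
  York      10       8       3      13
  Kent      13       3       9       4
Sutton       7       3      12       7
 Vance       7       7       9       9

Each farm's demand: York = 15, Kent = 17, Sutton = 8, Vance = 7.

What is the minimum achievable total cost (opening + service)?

Minimum total cost: 348

For any fixed open set, each farm goes to its cheapest open site; total = fixed + service.
{B}: York→B 8·15=120, Kent→B 3·17=51, Sutton→B 3·8=24, Vance→B 7·7=49. Service 244; fixed 104; total 348.
{B, C}: York→C 3·15=45, Kent→B 3·17=51, Sutton→B 3·8=24, Vance→B 7·7=49. Service 169; fixed 241; total 410.
{B, D}: York→B 8·15=120, Kent→B 3·17=51, Sutton→B 3·8=24, Vance→B 7·7=49. Service 244; fixed 214; total 458.
{A, B, C, D}: service 169 + fixed 492 = 661
No other subset beats 348.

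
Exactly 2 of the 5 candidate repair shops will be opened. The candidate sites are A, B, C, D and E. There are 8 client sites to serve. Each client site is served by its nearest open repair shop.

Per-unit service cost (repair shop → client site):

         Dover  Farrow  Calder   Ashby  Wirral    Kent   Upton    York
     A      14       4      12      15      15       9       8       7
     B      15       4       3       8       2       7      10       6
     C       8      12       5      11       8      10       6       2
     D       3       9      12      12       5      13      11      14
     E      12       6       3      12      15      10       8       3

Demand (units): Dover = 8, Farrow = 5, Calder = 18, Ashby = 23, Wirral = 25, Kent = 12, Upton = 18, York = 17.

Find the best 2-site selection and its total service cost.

With exactly 2 open, each client site uses its cheapest among the chosen.
{B, C}: Dover→C 8·8=64, Farrow→B 4·5=20, Calder→B 3·18=54, Ashby→B 8·23=184, Wirral→B 2·25=50, Kent→B 7·12=84, Upton→C 6·18=108, York→C 2·17=34. Service cost 598.
{B, E}: service cost 683
{B, D}: service cost 698
Among all 10 size-2 choices, {B, C} is lowest.

Choose B and C; total service cost 598.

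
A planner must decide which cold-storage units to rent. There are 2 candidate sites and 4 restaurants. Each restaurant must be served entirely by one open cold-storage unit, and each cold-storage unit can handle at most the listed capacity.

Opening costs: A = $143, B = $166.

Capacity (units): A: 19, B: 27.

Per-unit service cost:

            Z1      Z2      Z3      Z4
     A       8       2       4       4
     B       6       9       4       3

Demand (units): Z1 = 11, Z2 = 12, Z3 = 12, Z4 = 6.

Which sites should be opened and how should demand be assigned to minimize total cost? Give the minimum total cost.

Open {A, B}: Z1→B 6·11=66, Z2→A 2·12=24, Z3→B 4·12=48, Z4→A 4·6=24.
Loads: A carries 18/19, B carries 23/27. Service 162; fixed 309; total 471.
Next best feasible plan costs 555.

Minimum total cost: 471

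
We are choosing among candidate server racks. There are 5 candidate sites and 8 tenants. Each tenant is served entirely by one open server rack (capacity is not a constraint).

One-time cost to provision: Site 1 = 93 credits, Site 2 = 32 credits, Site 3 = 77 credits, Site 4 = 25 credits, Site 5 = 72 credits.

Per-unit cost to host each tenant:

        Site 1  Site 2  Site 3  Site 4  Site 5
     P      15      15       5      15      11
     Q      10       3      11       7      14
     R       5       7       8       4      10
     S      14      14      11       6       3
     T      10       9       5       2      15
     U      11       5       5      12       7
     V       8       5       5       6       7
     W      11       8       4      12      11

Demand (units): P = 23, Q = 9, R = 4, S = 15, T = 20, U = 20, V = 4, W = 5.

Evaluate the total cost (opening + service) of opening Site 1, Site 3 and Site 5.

Each tenant is assigned to its cheapest site among the open ones.
{Site 1, Site 3, Site 5}: P→Site 3 5·23=115, Q→Site 1 10·9=90, R→Site 1 5·4=20, S→Site 5 3·15=45, T→Site 3 5·20=100, U→Site 3 5·20=100, V→Site 3 5·4=20, W→Site 3 4·5=20. Service 510; fixed 242; total 752.

Total cost: 752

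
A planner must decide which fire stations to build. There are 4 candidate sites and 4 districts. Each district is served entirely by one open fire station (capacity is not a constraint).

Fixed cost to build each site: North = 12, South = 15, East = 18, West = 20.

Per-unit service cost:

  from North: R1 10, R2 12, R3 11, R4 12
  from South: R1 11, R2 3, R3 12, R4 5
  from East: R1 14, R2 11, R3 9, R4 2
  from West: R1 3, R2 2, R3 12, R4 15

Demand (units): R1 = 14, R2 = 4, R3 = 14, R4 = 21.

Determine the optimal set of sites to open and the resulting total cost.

Open East and West; minimum total cost 256.

For any fixed open set, each district goes to its cheapest open site; total = fixed + service.
{East, West}: R1→West 3·14=42, R2→West 2·4=8, R3→East 9·14=126, R4→East 2·21=42. Service 218; fixed 38; total 256.
{North, East, West}: service 218 + fixed 50 = 268
{South, East, West}: service 218 + fixed 53 = 271
{North, South, East, West}: R1→West 3·14=42, R2→West 2·4=8, R3→East 9·14=126, R4→East 2·21=42. Service 218; fixed 65; total 283.
No other subset beats 256.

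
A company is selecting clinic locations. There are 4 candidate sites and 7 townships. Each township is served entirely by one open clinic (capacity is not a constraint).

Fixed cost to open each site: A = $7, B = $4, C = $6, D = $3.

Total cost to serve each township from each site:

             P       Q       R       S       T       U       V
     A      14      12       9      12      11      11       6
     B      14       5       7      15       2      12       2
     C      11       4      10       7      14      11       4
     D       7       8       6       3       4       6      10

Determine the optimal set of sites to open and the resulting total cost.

Open B and D; minimum total cost 38.

For any fixed open set, each township goes to its cheapest open site; total = fixed + service.
{B, D}: P→D 7, Q→B 5, R→D 6, S→D 3, T→B 2, U→D 6, V→B 2. Service 31; fixed 7; total 38.
{B, C, D}: P→D 7, Q→C 4, R→D 6, S→D 3, T→B 2, U→D 6, V→B 2. Service 30; fixed 13; total 43.
{C, D}: service 34 + fixed 9 = 43
{A, B, C, D}: service 30 + fixed 20 = 50
No other subset beats 38.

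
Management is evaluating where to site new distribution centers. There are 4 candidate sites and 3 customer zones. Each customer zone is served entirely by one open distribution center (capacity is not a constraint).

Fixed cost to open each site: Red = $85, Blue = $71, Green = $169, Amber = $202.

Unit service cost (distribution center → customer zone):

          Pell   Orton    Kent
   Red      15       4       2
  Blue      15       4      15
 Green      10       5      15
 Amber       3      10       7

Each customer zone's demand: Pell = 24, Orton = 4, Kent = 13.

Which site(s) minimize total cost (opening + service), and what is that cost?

For any fixed open set, each customer zone goes to its cheapest open site; total = fixed + service.
{Red, Amber}: Pell→Amber 3·24=72, Orton→Red 4·4=16, Kent→Red 2·13=26. Service 114; fixed 287; total 401.
{Amber}: service 203 + fixed 202 = 405
{Blue, Amber}: Pell→Amber 3·24=72, Orton→Blue 4·4=16, Kent→Amber 7·13=91. Service 179; fixed 273; total 452.
{Red, Blue, Green, Amber}: Pell→Amber 3·24=72, Orton→Red 4·4=16, Kent→Red 2·13=26. Service 114; fixed 527; total 641.
No other subset beats 401.

Open Red and Amber; minimum total cost 401.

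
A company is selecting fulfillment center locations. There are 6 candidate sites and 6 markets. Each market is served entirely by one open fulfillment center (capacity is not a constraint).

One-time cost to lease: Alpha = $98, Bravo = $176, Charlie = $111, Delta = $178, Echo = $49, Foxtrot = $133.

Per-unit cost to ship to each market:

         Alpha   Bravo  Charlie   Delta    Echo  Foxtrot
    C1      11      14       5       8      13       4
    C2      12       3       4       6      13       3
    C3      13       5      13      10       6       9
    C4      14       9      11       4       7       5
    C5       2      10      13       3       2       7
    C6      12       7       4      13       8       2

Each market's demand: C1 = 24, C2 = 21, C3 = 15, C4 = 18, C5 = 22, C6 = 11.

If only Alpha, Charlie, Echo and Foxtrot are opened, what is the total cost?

Total cost: 796

Each market is assigned to its cheapest site among the open ones.
{Alpha, Charlie, Echo, Foxtrot}: C1→Foxtrot 4·24=96, C2→Foxtrot 3·21=63, C3→Echo 6·15=90, C4→Foxtrot 5·18=90, C5→Alpha 2·22=44, C6→Foxtrot 2·11=22. Service 405; fixed 391; total 796.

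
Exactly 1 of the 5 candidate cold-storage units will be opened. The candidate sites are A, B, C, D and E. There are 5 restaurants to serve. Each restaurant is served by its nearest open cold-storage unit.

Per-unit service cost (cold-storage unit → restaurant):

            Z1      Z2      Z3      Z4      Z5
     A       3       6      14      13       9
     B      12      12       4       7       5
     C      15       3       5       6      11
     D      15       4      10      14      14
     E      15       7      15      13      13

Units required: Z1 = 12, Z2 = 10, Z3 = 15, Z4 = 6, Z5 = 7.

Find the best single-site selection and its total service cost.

With exactly 1 open, each restaurant uses its cheapest among the chosen.
{C}: Z1→C 15·12=180, Z2→C 3·10=30, Z3→C 5·15=75, Z4→C 6·6=36, Z5→C 11·7=77. Service cost 398.
{B}: service cost 401
{A}: service cost 447
Among all 5 size-1 choices, {C} is lowest.

Choose C only; total service cost 398.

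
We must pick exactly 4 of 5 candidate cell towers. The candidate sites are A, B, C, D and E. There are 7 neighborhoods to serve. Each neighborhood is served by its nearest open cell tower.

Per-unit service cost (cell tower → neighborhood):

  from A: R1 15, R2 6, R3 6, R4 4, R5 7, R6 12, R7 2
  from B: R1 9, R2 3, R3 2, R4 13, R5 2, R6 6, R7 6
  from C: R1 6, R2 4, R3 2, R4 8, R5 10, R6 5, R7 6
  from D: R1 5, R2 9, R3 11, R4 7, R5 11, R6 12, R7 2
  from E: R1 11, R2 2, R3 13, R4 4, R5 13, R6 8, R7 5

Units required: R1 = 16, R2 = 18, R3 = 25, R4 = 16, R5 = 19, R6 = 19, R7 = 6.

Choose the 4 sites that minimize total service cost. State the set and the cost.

With exactly 4 open, each neighborhood uses its cheapest among the chosen.
{B, C, D, E}: R1→D 5·16=80, R2→E 2·18=36, R3→B 2·25=50, R4→E 4·16=64, R5→B 2·19=38, R6→C 5·19=95, R7→D 2·6=12. Service cost 375.
{A, B, C, E}: service cost 391
{A, B, C, D}: service cost 393
Among all 5 size-4 choices, {B, C, D, E} is lowest.

Choose B, C, D and E; total service cost 375.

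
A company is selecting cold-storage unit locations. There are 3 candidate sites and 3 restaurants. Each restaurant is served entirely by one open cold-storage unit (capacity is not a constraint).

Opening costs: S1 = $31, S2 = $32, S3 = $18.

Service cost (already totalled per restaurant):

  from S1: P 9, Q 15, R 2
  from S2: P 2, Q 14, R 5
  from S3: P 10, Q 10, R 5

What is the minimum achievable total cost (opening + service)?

Minimum total cost: 43

For any fixed open set, each restaurant goes to its cheapest open site; total = fixed + service.
{S3}: P→S3 10, Q→S3 10, R→S3 5. Service 25; fixed 18; total 43.
{S2}: service 21 + fixed 32 = 53
{S1}: P→S1 9, Q→S1 15, R→S1 2. Service 26; fixed 31; total 57.
{S1, S2, S3}: P→S2 2, Q→S3 10, R→S1 2. Service 14; fixed 81; total 95.
No other subset beats 43.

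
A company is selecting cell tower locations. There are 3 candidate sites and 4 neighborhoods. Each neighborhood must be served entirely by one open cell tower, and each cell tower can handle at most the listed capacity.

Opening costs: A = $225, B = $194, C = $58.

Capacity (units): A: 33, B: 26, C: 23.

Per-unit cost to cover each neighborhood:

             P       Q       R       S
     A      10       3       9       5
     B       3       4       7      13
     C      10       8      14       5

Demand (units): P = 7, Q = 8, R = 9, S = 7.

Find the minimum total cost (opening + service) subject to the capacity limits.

Open {B, C}: P→B 3·7=21, Q→B 4·8=32, R→B 7·9=63, S→C 5·7=35.
Loads: B carries 24/26, C carries 7/23. Service 151; fixed 252; total 403.
Next best feasible plan costs 435.

Minimum total cost: 403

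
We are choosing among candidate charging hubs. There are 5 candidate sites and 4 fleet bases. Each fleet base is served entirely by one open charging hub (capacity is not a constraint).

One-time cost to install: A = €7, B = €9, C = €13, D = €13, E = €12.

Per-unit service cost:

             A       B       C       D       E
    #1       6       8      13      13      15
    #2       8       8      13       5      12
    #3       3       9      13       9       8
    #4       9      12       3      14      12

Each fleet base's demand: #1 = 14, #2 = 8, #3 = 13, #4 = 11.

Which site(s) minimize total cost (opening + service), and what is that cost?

For any fixed open set, each fleet base goes to its cheapest open site; total = fixed + service.
{A, C, D}: #1→A 6·14=84, #2→D 5·8=40, #3→A 3·13=39, #4→C 3·11=33. Service 196; fixed 33; total 229.
{A, B, C, D}: service 196 + fixed 42 = 238
{A, C}: service 220 + fixed 20 = 240
{A, B, C, D, E}: #1→A 6·14=84, #2→D 5·8=40, #3→A 3·13=39, #4→C 3·11=33. Service 196; fixed 54; total 250.
No other subset beats 229.

Open A, C and D; minimum total cost 229.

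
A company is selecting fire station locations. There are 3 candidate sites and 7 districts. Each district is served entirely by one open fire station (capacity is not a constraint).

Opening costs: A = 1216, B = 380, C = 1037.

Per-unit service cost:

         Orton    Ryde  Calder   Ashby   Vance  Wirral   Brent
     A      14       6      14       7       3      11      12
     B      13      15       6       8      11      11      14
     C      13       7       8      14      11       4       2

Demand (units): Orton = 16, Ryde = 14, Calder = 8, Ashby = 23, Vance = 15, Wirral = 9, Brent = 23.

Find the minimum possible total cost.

Minimum total cost: 1616

For any fixed open set, each district goes to its cheapest open site; total = fixed + service.
{B}: Orton→B 13·16=208, Ryde→B 15·14=210, Calder→B 6·8=48, Ashby→B 8·23=184, Vance→B 11·15=165, Wirral→B 11·9=99, Brent→B 14·23=322. Service 1236; fixed 380; total 1616.
{C}: Orton→C 13·16=208, Ryde→C 7·14=98, Calder→C 8·8=64, Ashby→C 14·23=322, Vance→C 11·15=165, Wirral→C 4·9=36, Brent→C 2·23=46. Service 939; fixed 1037; total 1976.
{B, C}: service 785 + fixed 1417 = 2202
{A, B, C}: service 628 + fixed 2633 = 3261
(All 7 nonempty subsets were checked; B only is lowest.)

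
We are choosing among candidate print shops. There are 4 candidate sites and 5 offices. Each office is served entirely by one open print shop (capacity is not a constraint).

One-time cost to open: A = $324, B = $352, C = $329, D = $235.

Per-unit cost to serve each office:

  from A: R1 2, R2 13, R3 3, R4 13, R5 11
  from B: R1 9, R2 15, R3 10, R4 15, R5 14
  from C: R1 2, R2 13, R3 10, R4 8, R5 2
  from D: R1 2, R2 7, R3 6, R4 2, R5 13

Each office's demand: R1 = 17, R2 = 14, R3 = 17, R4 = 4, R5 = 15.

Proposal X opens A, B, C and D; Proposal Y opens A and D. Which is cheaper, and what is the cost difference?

Proposal X: {A, B, C, D}: R1→A 2·17=34, R2→D 7·14=98, R3→A 3·17=51, R4→D 2·4=8, R5→C 2·15=30. Service 221; fixed 1240; total 1461.
Proposal Y: {A, D}: R1→A 2·17=34, R2→D 7·14=98, R3→A 3·17=51, R4→D 2·4=8, R5→A 11·15=165. Service 356; fixed 559; total 915.
Difference: |1461 − 915| = 546.

Proposal Y is cheaper by 546.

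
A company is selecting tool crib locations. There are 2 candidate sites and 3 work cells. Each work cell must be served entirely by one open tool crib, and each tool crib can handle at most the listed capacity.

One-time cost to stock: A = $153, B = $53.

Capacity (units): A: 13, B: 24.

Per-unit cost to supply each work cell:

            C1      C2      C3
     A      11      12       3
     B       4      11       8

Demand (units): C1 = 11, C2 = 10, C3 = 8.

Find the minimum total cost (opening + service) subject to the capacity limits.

Open {A, B}: C1→B 4·11=44, C2→B 11·10=110, C3→A 3·8=24.
Loads: A carries 8/13, B carries 21/24. Service 178; fixed 206; total 384.
Next best feasible plan costs 434.

Minimum total cost: 384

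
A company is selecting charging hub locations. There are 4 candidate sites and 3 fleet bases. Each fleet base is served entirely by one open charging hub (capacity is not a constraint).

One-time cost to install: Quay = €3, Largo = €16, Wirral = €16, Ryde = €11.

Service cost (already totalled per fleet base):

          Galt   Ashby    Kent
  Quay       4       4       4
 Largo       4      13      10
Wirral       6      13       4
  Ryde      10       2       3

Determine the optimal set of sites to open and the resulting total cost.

Open Quay only; minimum total cost 15.

For any fixed open set, each fleet base goes to its cheapest open site; total = fixed + service.
{Quay}: Galt→Quay 4, Ashby→Quay 4, Kent→Quay 4. Service 12; fixed 3; total 15.
{Quay, Ryde}: service 9 + fixed 14 = 23
{Ryde}: Galt→Ryde 10, Ashby→Ryde 2, Kent→Ryde 3. Service 15; fixed 11; total 26.
{Quay, Largo, Wirral, Ryde}: service 9 + fixed 46 = 55
No other subset beats 15.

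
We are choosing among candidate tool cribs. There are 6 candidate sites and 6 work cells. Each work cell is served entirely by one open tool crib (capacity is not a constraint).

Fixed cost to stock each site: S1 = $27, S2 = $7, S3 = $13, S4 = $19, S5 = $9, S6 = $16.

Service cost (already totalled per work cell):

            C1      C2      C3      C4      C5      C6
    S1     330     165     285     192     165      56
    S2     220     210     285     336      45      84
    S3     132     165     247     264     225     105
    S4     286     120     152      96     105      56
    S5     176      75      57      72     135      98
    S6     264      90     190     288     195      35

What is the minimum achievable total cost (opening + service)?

For any fixed open set, each work cell goes to its cheapest open site; total = fixed + service.
{S2, S3, S5, S6}: C1→S3 132, C2→S5 75, C3→S5 57, C4→S5 72, C5→S2 45, C6→S6 35. Service 416; fixed 45; total 461.
{S2, S3, S4, S5, S6}: C1→S3 132, C2→S5 75, C3→S5 57, C4→S5 72, C5→S2 45, C6→S6 35. Service 416; fixed 64; total 480.
{S2, S3, S4, S5}: service 437 + fixed 48 = 485
{S1, S2, S3, S4, S5, S6}: service 416 + fixed 91 = 507
No other subset beats 461.

Minimum total cost: 461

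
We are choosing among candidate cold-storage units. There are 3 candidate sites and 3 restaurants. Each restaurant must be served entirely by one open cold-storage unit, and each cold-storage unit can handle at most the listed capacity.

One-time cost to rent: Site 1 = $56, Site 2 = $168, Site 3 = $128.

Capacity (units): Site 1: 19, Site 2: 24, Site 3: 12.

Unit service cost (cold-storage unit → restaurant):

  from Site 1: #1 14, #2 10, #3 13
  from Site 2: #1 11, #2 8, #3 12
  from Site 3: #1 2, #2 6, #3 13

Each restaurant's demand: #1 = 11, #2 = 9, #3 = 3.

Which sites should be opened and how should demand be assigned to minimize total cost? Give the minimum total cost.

Open {Site 1, Site 3}: #1→Site 3 2·11=22, #2→Site 1 10·9=90, #3→Site 1 13·3=39.
Loads: Site 1 carries 12/19, Site 3 carries 11/12. Service 151; fixed 184; total 335.
Next best feasible plan costs 397.

Minimum total cost: 335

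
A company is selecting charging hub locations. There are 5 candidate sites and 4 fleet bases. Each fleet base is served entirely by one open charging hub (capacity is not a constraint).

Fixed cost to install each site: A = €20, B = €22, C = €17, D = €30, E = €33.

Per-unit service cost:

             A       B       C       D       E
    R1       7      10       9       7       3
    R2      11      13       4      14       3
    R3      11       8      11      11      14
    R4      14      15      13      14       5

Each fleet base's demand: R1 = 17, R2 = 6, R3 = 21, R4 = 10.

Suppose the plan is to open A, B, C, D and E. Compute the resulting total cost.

Each fleet base is assigned to its cheapest site among the open ones.
{A, B, C, D, E}: R1→E 3·17=51, R2→E 3·6=18, R3→B 8·21=168, R4→E 5·10=50. Service 287; fixed 122; total 409.

Total cost: 409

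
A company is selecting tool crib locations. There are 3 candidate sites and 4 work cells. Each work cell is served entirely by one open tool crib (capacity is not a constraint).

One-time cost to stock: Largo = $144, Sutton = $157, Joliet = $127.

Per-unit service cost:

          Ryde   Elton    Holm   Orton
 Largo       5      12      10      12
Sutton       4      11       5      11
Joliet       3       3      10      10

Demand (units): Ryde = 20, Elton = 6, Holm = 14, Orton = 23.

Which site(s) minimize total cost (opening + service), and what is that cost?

Open Joliet only; minimum total cost 575.

For any fixed open set, each work cell goes to its cheapest open site; total = fixed + service.
{Joliet}: Ryde→Joliet 3·20=60, Elton→Joliet 3·6=18, Holm→Joliet 10·14=140, Orton→Joliet 10·23=230. Service 448; fixed 127; total 575.
{Sutton}: service 469 + fixed 157 = 626
{Sutton, Joliet}: service 378 + fixed 284 = 662
{Largo, Sutton, Joliet}: service 378 + fixed 428 = 806
No other subset beats 575.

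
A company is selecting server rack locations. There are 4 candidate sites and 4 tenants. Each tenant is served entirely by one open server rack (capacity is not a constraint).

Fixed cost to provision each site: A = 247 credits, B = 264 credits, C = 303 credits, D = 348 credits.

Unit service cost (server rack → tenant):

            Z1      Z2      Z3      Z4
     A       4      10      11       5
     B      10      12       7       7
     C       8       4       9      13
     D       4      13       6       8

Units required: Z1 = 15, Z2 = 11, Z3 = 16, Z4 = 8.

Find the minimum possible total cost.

For any fixed open set, each tenant goes to its cheapest open site; total = fixed + service.
{A}: Z1→A 4·15=60, Z2→A 10·11=110, Z3→A 11·16=176, Z4→A 5·8=40. Service 386; fixed 247; total 633.
{D}: service 363 + fixed 348 = 711
{B}: service 450 + fixed 264 = 714
{A, B, C, D}: Z1→A 4·15=60, Z2→C 4·11=44, Z3→D 6·16=96, Z4→A 5·8=40. Service 240; fixed 1162; total 1402.
No other subset beats 633.

Minimum total cost: 633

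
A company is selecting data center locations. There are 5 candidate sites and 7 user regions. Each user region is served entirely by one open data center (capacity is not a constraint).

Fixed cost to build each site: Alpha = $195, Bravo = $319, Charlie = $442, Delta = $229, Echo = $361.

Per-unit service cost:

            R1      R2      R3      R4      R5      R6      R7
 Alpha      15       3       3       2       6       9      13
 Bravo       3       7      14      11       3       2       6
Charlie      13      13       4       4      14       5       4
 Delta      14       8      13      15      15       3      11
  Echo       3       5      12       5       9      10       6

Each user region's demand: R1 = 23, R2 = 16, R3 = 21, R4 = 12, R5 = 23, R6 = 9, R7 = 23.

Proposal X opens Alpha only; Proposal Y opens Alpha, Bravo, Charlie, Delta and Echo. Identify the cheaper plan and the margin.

Proposal X: {Alpha}: R1→Alpha 15·23=345, R2→Alpha 3·16=48, R3→Alpha 3·21=63, R4→Alpha 2·12=24, R5→Alpha 6·23=138, R6→Alpha 9·9=81, R7→Alpha 13·23=299. Service 998; fixed 195; total 1193.
Proposal Y: {Alpha, Bravo, Charlie, Delta, Echo}: R1→Bravo 3·23=69, R2→Alpha 3·16=48, R3→Alpha 3·21=63, R4→Alpha 2·12=24, R5→Bravo 3·23=69, R6→Bravo 2·9=18, R7→Charlie 4·23=92. Service 383; fixed 1546; total 1929.
Difference: |1193 − 1929| = 736.

Proposal X is cheaper by 736.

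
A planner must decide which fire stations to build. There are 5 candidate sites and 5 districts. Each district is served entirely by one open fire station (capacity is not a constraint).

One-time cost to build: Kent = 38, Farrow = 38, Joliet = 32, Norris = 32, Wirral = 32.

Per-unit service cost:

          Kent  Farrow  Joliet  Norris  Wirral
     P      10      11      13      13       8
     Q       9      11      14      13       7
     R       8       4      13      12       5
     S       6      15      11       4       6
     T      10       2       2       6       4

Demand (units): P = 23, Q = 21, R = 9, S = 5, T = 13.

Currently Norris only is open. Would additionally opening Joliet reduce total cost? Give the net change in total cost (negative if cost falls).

Yes — net change −20 (cost falls by 20).

Current service cost with {Norris}: 778.
Adding Joliet: each district re-picks its cheapest; new service cost 726, saving 52.
Extra fixed cost: 32. Net change = 32 − 52 = -20.
(Totals: 810 → 790.)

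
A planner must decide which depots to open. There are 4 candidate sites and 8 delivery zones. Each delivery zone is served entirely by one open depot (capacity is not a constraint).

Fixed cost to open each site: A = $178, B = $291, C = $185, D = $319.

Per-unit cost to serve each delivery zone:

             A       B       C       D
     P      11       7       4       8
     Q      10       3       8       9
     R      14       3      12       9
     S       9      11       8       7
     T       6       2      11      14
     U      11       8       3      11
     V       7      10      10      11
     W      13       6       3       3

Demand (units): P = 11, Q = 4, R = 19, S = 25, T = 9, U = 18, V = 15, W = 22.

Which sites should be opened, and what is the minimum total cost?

Open C only; minimum total cost 1058.

For any fixed open set, each delivery zone goes to its cheapest open site; total = fixed + service.
{C}: P→C 4·11=44, Q→C 8·4=32, R→C 12·19=228, S→C 8·25=200, T→C 11·9=99, U→C 3·18=54, V→C 10·15=150, W→C 3·22=66. Service 873; fixed 185; total 1058.
{B, C}: service 601 + fixed 476 = 1077
{A, C}: service 783 + fixed 363 = 1146
{A, B, C, D}: service 531 + fixed 973 = 1504
(All 15 nonempty subsets were checked; C only is lowest.)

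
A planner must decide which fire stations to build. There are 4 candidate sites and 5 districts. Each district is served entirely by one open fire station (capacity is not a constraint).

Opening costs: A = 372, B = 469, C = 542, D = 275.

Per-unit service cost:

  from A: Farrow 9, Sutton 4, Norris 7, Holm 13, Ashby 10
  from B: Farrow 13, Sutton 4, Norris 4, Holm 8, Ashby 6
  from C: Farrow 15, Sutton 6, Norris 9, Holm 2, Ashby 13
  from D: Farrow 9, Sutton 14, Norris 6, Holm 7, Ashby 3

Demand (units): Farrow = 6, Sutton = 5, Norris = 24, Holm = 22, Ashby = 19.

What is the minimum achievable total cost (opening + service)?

For any fixed open set, each district goes to its cheapest open site; total = fixed + service.
{D}: Farrow→D 9·6=54, Sutton→D 14·5=70, Norris→D 6·24=144, Holm→D 7·22=154, Ashby→D 3·19=57. Service 479; fixed 275; total 754.
{B}: service 484 + fixed 469 = 953
{A, D}: Farrow→A 9·6=54, Sutton→A 4·5=20, Norris→D 6·24=144, Holm→D 7·22=154, Ashby→D 3·19=57. Service 429; fixed 647; total 1076.
{A, B, C, D}: service 271 + fixed 1658 = 1929
No other subset beats 754.

Minimum total cost: 754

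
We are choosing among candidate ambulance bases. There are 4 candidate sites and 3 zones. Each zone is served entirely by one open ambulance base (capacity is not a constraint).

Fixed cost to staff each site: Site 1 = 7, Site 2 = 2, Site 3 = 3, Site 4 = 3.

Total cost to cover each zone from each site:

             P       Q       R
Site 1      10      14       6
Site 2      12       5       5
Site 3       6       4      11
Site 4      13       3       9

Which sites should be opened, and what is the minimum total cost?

For any fixed open set, each zone goes to its cheapest open site; total = fixed + service.
{Site 2, Site 3}: P→Site 3 6, Q→Site 3 4, R→Site 2 5. Service 15; fixed 5; total 20.
{Site 2, Site 3, Site 4}: P→Site 3 6, Q→Site 4 3, R→Site 2 5. Service 14; fixed 8; total 22.
{Site 2}: service 22 + fixed 2 = 24
{Site 1, Site 2, Site 3, Site 4}: service 14 + fixed 15 = 29
No other subset beats 20.

Open Site 2 and Site 3; minimum total cost 20.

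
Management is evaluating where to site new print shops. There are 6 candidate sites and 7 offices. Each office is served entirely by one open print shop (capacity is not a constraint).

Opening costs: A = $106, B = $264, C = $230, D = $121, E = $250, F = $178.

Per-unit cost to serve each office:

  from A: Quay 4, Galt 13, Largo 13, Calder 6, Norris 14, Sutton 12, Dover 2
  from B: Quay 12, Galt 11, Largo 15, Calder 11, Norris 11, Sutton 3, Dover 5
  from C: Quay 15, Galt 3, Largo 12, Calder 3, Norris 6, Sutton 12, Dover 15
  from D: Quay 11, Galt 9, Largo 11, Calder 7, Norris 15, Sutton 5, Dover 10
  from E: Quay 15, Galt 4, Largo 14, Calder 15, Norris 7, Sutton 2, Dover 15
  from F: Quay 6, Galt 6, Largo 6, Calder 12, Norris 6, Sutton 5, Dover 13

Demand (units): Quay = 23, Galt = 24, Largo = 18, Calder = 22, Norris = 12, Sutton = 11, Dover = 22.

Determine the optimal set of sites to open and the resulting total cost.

For any fixed open set, each office goes to its cheapest open site; total = fixed + service.
{A, F}: Quay→A 4·23=92, Galt→F 6·24=144, Largo→F 6·18=108, Calder→A 6·22=132, Norris→F 6·12=72, Sutton→F 5·11=55, Dover→A 2·22=44. Service 647; fixed 284; total 931.
{A, C, F}: Quay→A 4·23=92, Galt→C 3·24=72, Largo→F 6·18=108, Calder→C 3·22=66, Norris→C 6·12=72, Sutton→F 5·11=55, Dover→A 2·22=44. Service 509; fixed 514; total 1023.
{A, C}: service 694 + fixed 336 = 1030
{A, B, C, D, E, F}: service 476 + fixed 1149 = 1625
No other subset beats 931.

Open A and F; minimum total cost 931.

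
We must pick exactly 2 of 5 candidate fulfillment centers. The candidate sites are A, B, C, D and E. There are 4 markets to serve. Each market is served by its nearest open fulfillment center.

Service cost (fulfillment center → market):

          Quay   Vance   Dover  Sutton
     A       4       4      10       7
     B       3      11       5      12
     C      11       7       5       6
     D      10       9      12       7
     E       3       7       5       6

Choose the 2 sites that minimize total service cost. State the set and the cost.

With exactly 2 open, each market uses its cheapest among the chosen.
{A, E}: Quay→E 3, Vance→A 4, Dover→E 5, Sutton→E 6. Service cost 18.
{A, B}: service cost 19
{A, C}: service cost 19
Among all 10 size-2 choices, {A, E} is lowest.

Choose A and E; total service cost 18.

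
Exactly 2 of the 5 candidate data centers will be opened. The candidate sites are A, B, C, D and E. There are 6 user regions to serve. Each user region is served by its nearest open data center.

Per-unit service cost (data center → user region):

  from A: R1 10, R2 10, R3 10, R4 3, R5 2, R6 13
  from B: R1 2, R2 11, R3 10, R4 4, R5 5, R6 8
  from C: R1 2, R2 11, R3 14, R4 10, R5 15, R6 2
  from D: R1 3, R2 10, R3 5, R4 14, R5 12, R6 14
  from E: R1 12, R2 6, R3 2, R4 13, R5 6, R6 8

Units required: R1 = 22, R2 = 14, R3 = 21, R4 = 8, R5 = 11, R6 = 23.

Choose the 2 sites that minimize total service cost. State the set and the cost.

With exactly 2 open, each user region uses its cheapest among the chosen.
{C, E}: R1→C 2·22=44, R2→E 6·14=84, R3→E 2·21=42, R4→C 10·8=80, R5→E 6·11=66, R6→C 2·23=46. Service cost 362.
{B, E}: service cost 441
{A, C}: service cost 486
Among all 10 size-2 choices, {C, E} is lowest.

Choose C and E; total service cost 362.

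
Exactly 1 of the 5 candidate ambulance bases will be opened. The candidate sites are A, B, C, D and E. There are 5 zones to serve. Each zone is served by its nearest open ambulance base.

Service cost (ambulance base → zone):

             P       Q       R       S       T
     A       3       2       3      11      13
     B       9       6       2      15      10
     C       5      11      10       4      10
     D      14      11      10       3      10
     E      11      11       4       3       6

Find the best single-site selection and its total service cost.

With exactly 1 open, each zone uses its cheapest among the chosen.
{A}: P→A 3, Q→A 2, R→A 3, S→A 11, T→A 13. Service cost 32.
{E}: service cost 35
{C}: service cost 40
Among all 5 size-1 choices, {A} is lowest.

Choose A only; total service cost 32.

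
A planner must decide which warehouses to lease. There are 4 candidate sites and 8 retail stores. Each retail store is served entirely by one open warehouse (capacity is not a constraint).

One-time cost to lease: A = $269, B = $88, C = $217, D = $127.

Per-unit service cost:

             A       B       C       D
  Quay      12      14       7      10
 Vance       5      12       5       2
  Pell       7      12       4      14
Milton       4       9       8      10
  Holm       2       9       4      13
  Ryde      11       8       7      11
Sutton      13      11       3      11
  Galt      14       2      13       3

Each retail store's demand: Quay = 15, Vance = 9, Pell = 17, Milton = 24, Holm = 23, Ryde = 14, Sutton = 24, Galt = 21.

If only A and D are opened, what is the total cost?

Each retail store is assigned to its cheapest site among the open ones.
{A, D}: Quay→D 10·15=150, Vance→D 2·9=18, Pell→A 7·17=119, Milton→A 4·24=96, Holm→A 2·23=46, Ryde→A 11·14=154, Sutton→D 11·24=264, Galt→D 3·21=63. Service 910; fixed 396; total 1306.

Total cost: 1306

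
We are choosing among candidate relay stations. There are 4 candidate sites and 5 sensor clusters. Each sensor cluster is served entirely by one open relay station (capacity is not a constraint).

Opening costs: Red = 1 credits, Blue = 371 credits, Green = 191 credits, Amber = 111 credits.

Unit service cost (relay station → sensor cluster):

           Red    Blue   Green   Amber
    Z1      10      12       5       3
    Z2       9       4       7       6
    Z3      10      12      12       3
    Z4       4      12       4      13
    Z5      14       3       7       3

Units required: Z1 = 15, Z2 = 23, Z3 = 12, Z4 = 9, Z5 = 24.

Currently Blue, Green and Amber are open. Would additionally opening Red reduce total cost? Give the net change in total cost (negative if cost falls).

Current service cost with {Blue, Green, Amber}: 281.
Adding Red: each sensor cluster re-picks its cheapest; new service cost 281, saving 0.
Extra fixed cost: 1. Net change = 1 − 0 = 1.
(Totals: 954 → 955.)

No — net change +1 (cost rises by 1).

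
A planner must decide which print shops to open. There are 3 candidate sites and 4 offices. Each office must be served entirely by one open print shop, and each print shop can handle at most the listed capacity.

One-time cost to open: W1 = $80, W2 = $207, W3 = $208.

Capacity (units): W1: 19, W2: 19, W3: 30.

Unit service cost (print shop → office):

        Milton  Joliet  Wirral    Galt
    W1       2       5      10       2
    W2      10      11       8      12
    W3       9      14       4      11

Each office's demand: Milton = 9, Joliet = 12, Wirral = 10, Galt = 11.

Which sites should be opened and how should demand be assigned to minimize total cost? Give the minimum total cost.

Minimum total cost: 590

Open {W1, W3}: Milton→W3 9·9=81, Joliet→W1 5·12=60, Wirral→W3 4·10=40, Galt→W3 11·11=121.
Loads: W1 carries 12/19, W3 carries 30/30. Service 302; fixed 288; total 590.
Next best feasible plan costs 695.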